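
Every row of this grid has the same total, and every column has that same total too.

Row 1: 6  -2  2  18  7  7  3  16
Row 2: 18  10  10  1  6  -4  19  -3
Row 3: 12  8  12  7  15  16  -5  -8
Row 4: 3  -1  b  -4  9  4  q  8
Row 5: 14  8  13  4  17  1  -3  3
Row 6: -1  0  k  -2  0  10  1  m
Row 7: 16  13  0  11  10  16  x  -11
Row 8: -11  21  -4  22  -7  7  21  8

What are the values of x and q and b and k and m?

Rows 1 and 2 both sum to 57, so that's the common total.
The known cells in column 8 total 13, leaving 57 − 13 = 44 for the blank.
The known cells in row 7 total 55, leaving 57 − 55 = 2 for the blank.
The known cells in column 7 total 38, leaving 57 − 38 = 19 for the blank.
The known cells in row 4 total 38, leaving 57 − 38 = 19 for the blank.
The known cells in row 6 total 52, leaving 57 − 52 = 5 for the blank.

x = 2, q = 19, b = 19, k = 5, m = 44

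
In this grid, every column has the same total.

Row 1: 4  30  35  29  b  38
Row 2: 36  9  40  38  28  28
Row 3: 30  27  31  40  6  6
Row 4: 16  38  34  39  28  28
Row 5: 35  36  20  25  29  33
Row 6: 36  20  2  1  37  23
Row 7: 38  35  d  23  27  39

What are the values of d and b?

Column 2 sums to 195 and so does column 4; that's the common total.
In column 3 the known cells total 162, leaving 195 − 162 = 33.
In column 5 the known cells total 155, leaving 195 − 155 = 40.

d = 33, b = 40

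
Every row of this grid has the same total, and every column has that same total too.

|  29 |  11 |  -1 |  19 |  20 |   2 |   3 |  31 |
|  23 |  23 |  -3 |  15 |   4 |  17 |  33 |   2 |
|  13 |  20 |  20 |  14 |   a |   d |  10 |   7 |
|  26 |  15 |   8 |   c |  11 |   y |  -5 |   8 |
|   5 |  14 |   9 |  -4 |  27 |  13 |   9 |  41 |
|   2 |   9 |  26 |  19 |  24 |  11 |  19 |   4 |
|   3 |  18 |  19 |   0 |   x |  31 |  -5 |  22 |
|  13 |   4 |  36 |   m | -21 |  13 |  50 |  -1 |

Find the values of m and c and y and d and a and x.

m = 20, c = 31, y = 20, d = 7, a = 23, x = 26

Rows 1 and 2 both sum to 114, so that's the common total.
The known cells in row 7 total 88, leaving 114 − 88 = 26 for the blank.
The known cells in column 5 total 91, leaving 114 − 91 = 23 for the blank.
The known cells in row 8 total 94, leaving 114 − 94 = 20 for the blank.
The known cells in column 4 total 83, leaving 114 − 83 = 31 for the blank.
The known cells in row 3 total 107, leaving 114 − 107 = 7 for the blank.
The known cells in row 4 total 94, leaving 114 − 94 = 20 for the blank.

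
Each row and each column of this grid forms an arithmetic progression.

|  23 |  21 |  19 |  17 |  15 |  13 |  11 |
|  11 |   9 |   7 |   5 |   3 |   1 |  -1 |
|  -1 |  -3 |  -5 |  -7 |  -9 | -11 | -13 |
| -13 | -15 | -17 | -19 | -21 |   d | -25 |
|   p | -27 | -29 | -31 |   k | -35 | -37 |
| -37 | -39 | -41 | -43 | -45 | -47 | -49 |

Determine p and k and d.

p = -25, k = -33, d = -23

Along each row the entries change by -2 per step; down each column they change by -12.
Row 5: from -27 at column 2, stepping by -2 to column 1 gives -25.
Row 5: from -27 at column 2, stepping by -2 to column 5 gives -33.
Row 4: from -13 at column 1, stepping by -2 to column 6 gives -23.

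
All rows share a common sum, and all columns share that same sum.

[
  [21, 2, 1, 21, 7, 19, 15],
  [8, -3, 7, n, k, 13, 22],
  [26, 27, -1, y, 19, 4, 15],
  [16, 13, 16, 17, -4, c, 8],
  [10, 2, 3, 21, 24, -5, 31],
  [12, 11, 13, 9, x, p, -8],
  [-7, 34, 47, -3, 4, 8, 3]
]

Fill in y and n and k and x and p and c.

Rows 1 and 5 both sum to 86, so that's the common total.
The known cells in row 3 total 90, leaving 86 − 90 = -4 for the blank.
The known cells in column 4 total 61, leaving 86 − 61 = 25 for the blank.
The known cells in row 2 total 72, leaving 86 − 72 = 14 for the blank.
The known cells in column 5 total 64, leaving 86 − 64 = 22 for the blank.
The known cells in row 6 total 59, leaving 86 − 59 = 27 for the blank.
The known cells in row 4 total 66, leaving 86 − 66 = 20 for the blank.

y = -4, n = 25, k = 14, x = 22, p = 27, c = 20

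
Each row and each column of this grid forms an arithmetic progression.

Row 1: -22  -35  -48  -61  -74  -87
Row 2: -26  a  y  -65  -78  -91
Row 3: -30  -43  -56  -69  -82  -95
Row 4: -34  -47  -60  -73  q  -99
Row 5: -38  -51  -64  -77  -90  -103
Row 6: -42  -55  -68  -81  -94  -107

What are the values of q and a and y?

q = -86, a = -39, y = -52

Along each row the entries change by -13 per step; down each column they change by -4.
Row 4: from -34 at column 1, stepping by -13 to column 5 gives -86.
Row 2: from -26 at column 1, stepping by -13 to column 2 gives -39.
Row 2: from -26 at column 1, stepping by -13 to column 3 gives -52.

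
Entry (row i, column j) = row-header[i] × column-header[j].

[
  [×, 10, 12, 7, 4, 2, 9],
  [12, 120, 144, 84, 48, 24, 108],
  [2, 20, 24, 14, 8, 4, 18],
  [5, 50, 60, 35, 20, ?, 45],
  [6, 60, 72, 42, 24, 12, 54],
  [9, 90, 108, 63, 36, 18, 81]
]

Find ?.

5 × 2 = 10.

10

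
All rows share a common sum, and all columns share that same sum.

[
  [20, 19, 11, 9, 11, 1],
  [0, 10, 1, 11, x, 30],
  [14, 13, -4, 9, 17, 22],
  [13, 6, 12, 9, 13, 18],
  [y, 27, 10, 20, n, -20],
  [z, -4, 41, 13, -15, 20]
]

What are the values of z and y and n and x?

Rows 1 and 3 both sum to 71, so that's the common total.
Row 6: -4 + 41 + 13 − 15 + 20 = 55, so its missing entry is 71 − 55 = 16.
Column 1: 20 + 0 + 14 + 13 + 16 = 63, so its missing entry is 71 − 63 = 8.
Row 5: 8 + 27 + 10 + 20 − 20 = 45, so its missing entry is 71 − 45 = 26.
Row 2: 0 + 10 + 1 + 11 + 30 = 52, so its missing entry is 71 − 52 = 19.

z = 16, y = 8, n = 26, x = 19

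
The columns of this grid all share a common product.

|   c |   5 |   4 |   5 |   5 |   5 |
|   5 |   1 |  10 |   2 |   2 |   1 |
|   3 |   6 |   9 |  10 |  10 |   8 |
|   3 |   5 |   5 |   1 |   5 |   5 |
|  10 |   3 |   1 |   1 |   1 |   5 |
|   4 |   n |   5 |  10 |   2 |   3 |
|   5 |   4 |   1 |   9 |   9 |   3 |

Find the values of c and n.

Columns 5 and 6 each multiply to 9000, so every column has product 9000.
Column 1: 5×3×3×10×4×5 = 9000, so the missing entry is 9000 ÷ 9000 = 1.
Column 2: 5×1×6×5×3×4 = 1800, so the missing entry is 9000 ÷ 1800 = 5.

c = 1, n = 5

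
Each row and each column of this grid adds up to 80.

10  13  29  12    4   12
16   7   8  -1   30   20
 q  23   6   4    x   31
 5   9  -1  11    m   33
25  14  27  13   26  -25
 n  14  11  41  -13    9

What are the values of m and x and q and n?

m = 23, x = 10, q = 6, n = 18

The known cells in row 4 total 57, leaving 80 − 57 = 23 for the blank.
The known cells in column 5 total 70, leaving 80 − 70 = 10 for the blank.
The known cells in row 3 total 74, leaving 80 − 74 = 6 for the blank.
The known cells in row 6 total 62, leaving 80 − 62 = 18 for the blank.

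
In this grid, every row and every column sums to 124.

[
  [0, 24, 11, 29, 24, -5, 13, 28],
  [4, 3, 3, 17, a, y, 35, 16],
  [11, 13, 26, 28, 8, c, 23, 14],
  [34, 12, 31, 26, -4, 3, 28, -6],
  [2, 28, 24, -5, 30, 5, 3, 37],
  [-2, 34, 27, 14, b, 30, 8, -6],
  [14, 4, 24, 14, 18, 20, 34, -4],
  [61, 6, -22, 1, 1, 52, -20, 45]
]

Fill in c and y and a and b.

c = 1, y = 18, a = 28, b = 19

Row 6: -2 + 34 + 27 + 14 + 30 + 8 − 6 = 105, so its missing entry is 124 − 105 = 19.
Row 3: 11 + 13 + 26 + 28 + 8 + 23 + 14 = 123, so its missing entry is 124 − 123 = 1.
Column 5: 24 + 8 − 4 + 30 + 19 + 18 + 1 = 96, so its missing entry is 124 − 96 = 28.
Row 2: 4 + 3 + 3 + 17 + 28 + 35 + 16 = 106, so its missing entry is 124 − 106 = 18.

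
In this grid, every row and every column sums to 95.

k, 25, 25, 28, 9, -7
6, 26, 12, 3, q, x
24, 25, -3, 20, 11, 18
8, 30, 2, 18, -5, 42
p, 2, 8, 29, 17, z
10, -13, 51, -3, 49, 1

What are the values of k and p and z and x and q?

The known cells in row 1 total 80, leaving 95 − 80 = 15 for the blank.
The known cells in column 1 total 63, leaving 95 − 63 = 32 for the blank.
The known cells in column 5 total 81, leaving 95 − 81 = 14 for the blank.
The known cells in row 2 total 61, leaving 95 − 61 = 34 for the blank.
The known cells in row 5 total 88, leaving 95 − 88 = 7 for the blank.

k = 15, p = 32, z = 7, x = 34, q = 14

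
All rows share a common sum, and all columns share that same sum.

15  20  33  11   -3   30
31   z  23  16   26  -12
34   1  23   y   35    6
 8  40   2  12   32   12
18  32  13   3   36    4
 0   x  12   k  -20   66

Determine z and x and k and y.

Rows 1 and 4 both sum to 106, so that's the common total.
The known cells in row 2 total 84, leaving 106 − 84 = 22 for the blank.
The known cells in row 3 total 99, leaving 106 − 99 = 7 for the blank.
The known cells in column 4 total 49, leaving 106 − 49 = 57 for the blank.
The known cells in row 6 total 115, leaving 106 − 115 = -9 for the blank.

z = 22, x = -9, k = 57, y = 7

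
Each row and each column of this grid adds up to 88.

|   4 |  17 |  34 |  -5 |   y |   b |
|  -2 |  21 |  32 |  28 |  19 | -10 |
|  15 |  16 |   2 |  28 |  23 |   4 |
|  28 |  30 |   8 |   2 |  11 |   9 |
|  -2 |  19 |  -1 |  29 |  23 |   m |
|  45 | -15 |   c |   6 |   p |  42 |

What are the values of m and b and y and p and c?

m = 20, b = 23, y = 15, p = -3, c = 13

Row 5 has -2 + 19 − 1 + 29 + 23 = 68; the blank must be 88 − 68 = 20.
Column 6 has -10 + 4 + 9 + 20 + 42 = 65; the blank must be 88 − 65 = 23.
Row 1 has 4 + 17 + 34 − 5 + 23 = 73; the blank must be 88 − 73 = 15.
Column 5 has 15 + 19 + 23 + 11 + 23 = 91; the blank must be 88 − 91 = -3.
Row 6 has 45 − 15 + 6 − 3 + 42 = 75; the blank must be 88 − 75 = 13.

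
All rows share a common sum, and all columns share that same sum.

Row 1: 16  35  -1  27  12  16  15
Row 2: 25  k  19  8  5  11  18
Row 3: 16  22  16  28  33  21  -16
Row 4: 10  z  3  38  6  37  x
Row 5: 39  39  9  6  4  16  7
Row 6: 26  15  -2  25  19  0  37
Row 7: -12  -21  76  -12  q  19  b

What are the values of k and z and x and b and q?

Rows 1 and 3 both sum to 120, so that's the common total.
The known cells in row 2 total 86, leaving 120 − 86 = 34 for the blank.
The known cells in column 2 total 124, leaving 120 − 124 = -4 for the blank.
The known cells in column 5 total 79, leaving 120 − 79 = 41 for the blank.
The known cells in row 4 total 90, leaving 120 − 90 = 30 for the blank.
The known cells in row 7 total 91, leaving 120 − 91 = 29 for the blank.

k = 34, z = -4, x = 30, b = 29, q = 41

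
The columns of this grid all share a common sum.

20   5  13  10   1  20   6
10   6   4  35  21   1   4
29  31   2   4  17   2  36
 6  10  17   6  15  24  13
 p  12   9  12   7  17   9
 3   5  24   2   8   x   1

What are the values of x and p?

x = 5, p = 1

Columns 2 and 5 both add up to 69, so every column sums to 69.
Column 6: 20 + 1 + 2 + 24 + 17 = 64, so the missing entry is 69 − 64 = 5.
Column 1: 20 + 10 + 29 + 6 + 3 = 68, so the missing entry is 69 − 68 = 1.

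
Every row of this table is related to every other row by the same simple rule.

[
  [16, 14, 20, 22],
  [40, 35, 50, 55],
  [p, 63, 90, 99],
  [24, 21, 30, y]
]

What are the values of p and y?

p = 72, y = 33

Each row is a constant multiple of every other row — this is a multiplication table with the headers hidden.
Row 3 is 90/20 = 9/2 times row 1, so its entry in column 1 is 16 × 9/2 = 72.
Row 4 is 30/20 = 3/2 times row 1, so its entry in column 4 is 22 × 3/2 = 33.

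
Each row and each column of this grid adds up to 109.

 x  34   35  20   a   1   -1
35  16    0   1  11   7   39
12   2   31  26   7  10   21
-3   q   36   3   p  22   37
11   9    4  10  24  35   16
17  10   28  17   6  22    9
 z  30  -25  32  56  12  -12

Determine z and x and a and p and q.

Column 2: 34 + 16 + 2 + 9 + 10 + 30 = 101, so its missing entry is 109 − 101 = 8.
Row 4: -3 + 8 + 36 + 3 + 22 + 37 = 103, so its missing entry is 109 − 103 = 6.
Column 5: 11 + 7 + 6 + 24 + 6 + 56 = 110, so its missing entry is 109 − 110 = -1.
Row 1: 34 + 35 + 20 − 1 + 1 − 1 = 88, so its missing entry is 109 − 88 = 21.
Row 7: 30 − 25 + 32 + 56 + 12 − 12 = 93, so its missing entry is 109 − 93 = 16.

z = 16, x = 21, a = -1, p = 6, q = 8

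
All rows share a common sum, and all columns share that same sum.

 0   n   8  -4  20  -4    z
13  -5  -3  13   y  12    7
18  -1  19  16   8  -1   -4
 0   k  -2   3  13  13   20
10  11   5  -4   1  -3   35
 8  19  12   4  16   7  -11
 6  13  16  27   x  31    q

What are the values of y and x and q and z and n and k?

Rows 3 and 5 both sum to 55, so that's the common total.
Row 4: 0 − 2 + 3 + 13 + 13 + 20 = 47, so its missing entry is 55 − 47 = 8.
Column 2: -5 − 1 + 8 + 11 + 19 + 13 = 45, so its missing entry is 55 − 45 = 10.
Row 2: 13 − 5 − 3 + 13 + 12 + 7 = 37, so its missing entry is 55 − 37 = 18.
Column 5: 20 + 18 + 8 + 13 + 1 + 16 = 76, so its missing entry is 55 − 76 = -21.
Row 1: 0 + 10 + 8 − 4 + 20 − 4 = 30, so its missing entry is 55 − 30 = 25.
Row 7: 6 + 13 + 16 + 27 − 21 + 31 = 72, so its missing entry is 55 − 72 = -17.

y = 18, x = -21, q = -17, z = 25, n = 10, k = 8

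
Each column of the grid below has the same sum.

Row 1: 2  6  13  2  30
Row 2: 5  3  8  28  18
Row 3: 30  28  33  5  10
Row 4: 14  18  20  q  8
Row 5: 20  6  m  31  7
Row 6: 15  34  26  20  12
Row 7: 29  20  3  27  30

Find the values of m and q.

Columns 1 and 2 both add up to 115, so every column sums to 115.
Column 3: 13 + 8 + 33 + 20 + 26 + 3 = 103, so the missing entry is 115 − 103 = 12.
Column 4: 2 + 28 + 5 + 31 + 20 + 27 = 113, so the missing entry is 115 − 113 = 2.

m = 12, q = 2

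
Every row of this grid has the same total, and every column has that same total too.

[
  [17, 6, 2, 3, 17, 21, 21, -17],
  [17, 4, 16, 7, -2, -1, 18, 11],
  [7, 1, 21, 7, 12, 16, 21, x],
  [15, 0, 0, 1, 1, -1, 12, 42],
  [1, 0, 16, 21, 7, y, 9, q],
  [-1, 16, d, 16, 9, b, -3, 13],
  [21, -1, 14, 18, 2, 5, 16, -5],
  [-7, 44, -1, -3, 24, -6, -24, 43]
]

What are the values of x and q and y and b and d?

x = -15, q = -2, y = 18, b = 18, d = 2

Rows 1 and 2 both sum to 70, so that's the common total.
The known cells in row 3 total 85, leaving 70 − 85 = -15 for the blank.
The known cells in column 8 total 72, leaving 70 − 72 = -2 for the blank.
The known cells in row 5 total 52, leaving 70 − 52 = 18 for the blank.
The known cells in column 6 total 52, leaving 70 − 52 = 18 for the blank.
The known cells in row 6 total 68, leaving 70 − 68 = 2 for the blank.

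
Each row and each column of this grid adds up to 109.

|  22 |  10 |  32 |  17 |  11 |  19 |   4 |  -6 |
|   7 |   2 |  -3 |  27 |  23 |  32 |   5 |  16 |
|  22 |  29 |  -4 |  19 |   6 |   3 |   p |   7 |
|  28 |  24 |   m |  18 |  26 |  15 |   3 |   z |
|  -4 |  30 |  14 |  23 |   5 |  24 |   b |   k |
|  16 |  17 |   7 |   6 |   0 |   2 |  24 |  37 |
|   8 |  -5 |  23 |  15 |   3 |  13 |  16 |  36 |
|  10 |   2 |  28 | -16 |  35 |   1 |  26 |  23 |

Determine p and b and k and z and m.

p = 27, b = 4, k = 13, z = -17, m = 12

Row 3 has 22 + 29 − 4 + 19 + 6 + 3 + 7 = 82; the blank must be 109 − 82 = 27.
Column 7 has 4 + 5 + 27 + 3 + 24 + 16 + 26 = 105; the blank must be 109 − 105 = 4.
Column 3 has 32 − 3 − 4 + 14 + 7 + 23 + 28 = 97; the blank must be 109 − 97 = 12.
Row 4 has 28 + 24 + 12 + 18 + 26 + 15 + 3 = 126; the blank must be 109 − 126 = -17.
Row 5 has -4 + 30 + 14 + 23 + 5 + 24 + 4 = 96; the blank must be 109 − 96 = 13.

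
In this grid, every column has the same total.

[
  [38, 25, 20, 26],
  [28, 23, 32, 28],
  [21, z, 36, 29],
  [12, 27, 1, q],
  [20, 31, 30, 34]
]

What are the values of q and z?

q = 2, z = 13

The complete columns each total 119.
Column 4 is missing 119 − 117 = 2 (since 26 + 28 + 29 + 34 = 117).
Column 2 is missing 119 − 106 = 13 (since 25 + 23 + 27 + 31 = 106).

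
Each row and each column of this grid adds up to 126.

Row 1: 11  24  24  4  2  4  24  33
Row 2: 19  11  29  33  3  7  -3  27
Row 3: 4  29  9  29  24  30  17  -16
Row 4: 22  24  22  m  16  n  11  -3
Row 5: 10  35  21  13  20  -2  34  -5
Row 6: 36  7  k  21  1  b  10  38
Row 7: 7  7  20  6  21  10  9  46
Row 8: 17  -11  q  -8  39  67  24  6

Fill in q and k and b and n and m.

q = -8, k = 9, b = 4, n = 6, m = 28

Column 4: 4 + 33 + 29 + 13 + 21 + 6 − 8 = 98, so its missing entry is 126 − 98 = 28.
Row 8: 17 − 11 − 8 + 39 + 67 + 24 + 6 = 134, so its missing entry is 126 − 134 = -8.
Row 4: 22 + 24 + 22 + 28 + 16 + 11 − 3 = 120, so its missing entry is 126 − 120 = 6.
Column 6: 4 + 7 + 30 + 6 − 2 + 10 + 67 = 122, so its missing entry is 126 − 122 = 4.
Row 6: 36 + 7 + 21 + 1 + 4 + 10 + 38 = 117, so its missing entry is 126 − 117 = 9.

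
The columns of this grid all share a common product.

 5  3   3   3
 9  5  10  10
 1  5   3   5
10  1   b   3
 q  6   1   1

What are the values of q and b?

q = 1, b = 5

Columns 2 and 4 each multiply to 450, so every column has product 450.
Column 1: 5×9×1×10 = 450, so the missing entry is 450 ÷ 450 = 1.
Column 3: 3×10×3×1 = 90, so the missing entry is 450 ÷ 90 = 5.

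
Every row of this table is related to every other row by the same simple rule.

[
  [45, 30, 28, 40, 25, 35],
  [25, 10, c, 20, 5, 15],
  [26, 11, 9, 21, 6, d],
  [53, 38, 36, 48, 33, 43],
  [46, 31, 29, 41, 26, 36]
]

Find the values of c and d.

c = 8, d = 16

The difference between any two rows is the same in every column — this is an addition table with the headers hidden.
Row 2 minus row 1 is 25 − 45 = -20, so its entry in column 3 is 28 + (-20) = 8.
Row 3 minus row 1 is 26 − 45 = -19, so its entry in column 6 is 35 + (-19) = 16.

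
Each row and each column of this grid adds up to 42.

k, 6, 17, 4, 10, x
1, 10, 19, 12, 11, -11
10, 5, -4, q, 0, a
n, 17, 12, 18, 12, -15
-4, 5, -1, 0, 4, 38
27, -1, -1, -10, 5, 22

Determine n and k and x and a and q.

The known cells in row 4 total 44, leaving 42 − 44 = -2 for the blank.
The known cells in column 1 total 32, leaving 42 − 32 = 10 for the blank.
The known cells in column 4 total 24, leaving 42 − 24 = 18 for the blank.
The known cells in row 1 total 47, leaving 42 − 47 = -5 for the blank.
The known cells in row 3 total 29, leaving 42 − 29 = 13 for the blank.

n = -2, k = 10, x = -5, a = 13, q = 18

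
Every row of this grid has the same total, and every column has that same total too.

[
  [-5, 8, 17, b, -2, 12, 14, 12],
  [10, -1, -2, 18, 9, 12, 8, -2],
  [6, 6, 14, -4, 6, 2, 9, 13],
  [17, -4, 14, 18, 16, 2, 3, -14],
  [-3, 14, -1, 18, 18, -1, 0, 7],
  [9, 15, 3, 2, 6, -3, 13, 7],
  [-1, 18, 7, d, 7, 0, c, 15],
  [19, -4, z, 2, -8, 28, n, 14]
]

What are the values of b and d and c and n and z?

b = -4, d = 2, c = 4, n = 1, z = 0

Rows 2 and 3 both sum to 52, so that's the common total.
Row 1 has -5 + 8 + 17 − 2 + 12 + 14 + 12 = 56; the blank must be 52 − 56 = -4.
Column 3 has 17 − 2 + 14 + 14 − 1 + 3 + 7 = 52; the blank must be 52 − 52 = 0.
Row 8 has 19 − 4 + 0 + 2 − 8 + 28 + 14 = 51; the blank must be 52 − 51 = 1.
Column 7 has 14 + 8 + 9 + 3 + 0 + 13 + 1 = 48; the blank must be 52 − 48 = 4.
Row 7 has -1 + 18 + 7 + 7 + 0 + 4 + 15 = 50; the blank must be 52 − 50 = 2.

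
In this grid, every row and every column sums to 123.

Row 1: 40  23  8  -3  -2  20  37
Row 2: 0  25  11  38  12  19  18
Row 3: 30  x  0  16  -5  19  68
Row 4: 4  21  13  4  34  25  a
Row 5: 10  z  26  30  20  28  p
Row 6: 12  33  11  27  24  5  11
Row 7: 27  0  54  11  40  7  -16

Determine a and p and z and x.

Row 3 has 30 + 0 + 16 − 5 + 19 + 68 = 128; the blank must be 123 − 128 = -5.
Column 2 has 23 + 25 − 5 + 21 + 33 + 0 = 97; the blank must be 123 − 97 = 26.
Row 5 has 10 + 26 + 26 + 30 + 20 + 28 = 140; the blank must be 123 − 140 = -17.
Row 4 has 4 + 21 + 13 + 4 + 34 + 25 = 101; the blank must be 123 − 101 = 22.

a = 22, p = -17, z = 26, x = -5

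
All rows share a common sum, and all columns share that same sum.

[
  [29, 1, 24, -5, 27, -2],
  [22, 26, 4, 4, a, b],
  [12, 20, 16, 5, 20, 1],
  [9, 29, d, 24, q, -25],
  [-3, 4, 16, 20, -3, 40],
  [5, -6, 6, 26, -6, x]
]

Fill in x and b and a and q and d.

x = 49, b = 11, a = 7, q = 29, d = 8

Rows 1 and 3 both sum to 74, so that's the common total.
Row 6 has 5 − 6 + 6 + 26 − 6 = 25; the blank must be 74 − 25 = 49.
Column 6 has -2 + 1 − 25 + 40 + 49 = 63; the blank must be 74 − 63 = 11.
Row 2 has 22 + 26 + 4 + 4 + 11 = 67; the blank must be 74 − 67 = 7.
Column 5 has 27 + 7 + 20 − 3 − 6 = 45; the blank must be 74 − 45 = 29.
Row 4 has 9 + 29 + 24 + 29 − 25 = 66; the blank must be 74 − 66 = 8.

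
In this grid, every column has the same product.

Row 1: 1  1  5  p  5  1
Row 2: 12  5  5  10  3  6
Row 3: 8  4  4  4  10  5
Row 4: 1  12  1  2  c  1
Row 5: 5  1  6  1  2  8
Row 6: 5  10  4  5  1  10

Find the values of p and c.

p = 6, c = 8

Columns 2 and 6 each multiply to 2400, so every column has product 2400.
Column 4: 10×4×2×1×5 = 400, so the missing entry is 2400 ÷ 400 = 6.
Column 5: 5×3×10×2×1 = 300, so the missing entry is 2400 ÷ 300 = 8.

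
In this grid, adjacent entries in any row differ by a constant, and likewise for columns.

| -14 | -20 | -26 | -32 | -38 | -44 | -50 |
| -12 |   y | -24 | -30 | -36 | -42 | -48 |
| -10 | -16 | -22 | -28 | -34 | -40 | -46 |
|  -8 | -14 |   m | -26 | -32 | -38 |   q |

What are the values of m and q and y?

m = -20, q = -44, y = -18

Along each row the entries change by -6 per step; down each column they change by 2.
Row 4: from -8 at column 1, stepping by -6 to column 3 gives -20.
Row 4: from -8 at column 1, stepping by -6 to column 7 gives -44.
Row 2: from -12 at column 1, stepping by -6 to column 2 gives -18.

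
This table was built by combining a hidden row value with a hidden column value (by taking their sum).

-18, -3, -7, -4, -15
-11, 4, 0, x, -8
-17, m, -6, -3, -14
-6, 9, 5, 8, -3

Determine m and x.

The difference between any two rows is the same in every column — this is an addition table with the headers hidden.
Row 3 minus row 1 is -14 − (-15) = 1, so its entry in column 2 is -3 + 1 = -2.
Row 2 minus row 1 is -8 − (-15) = 7, so its entry in column 4 is -4 + 7 = 3.

m = -2, x = 3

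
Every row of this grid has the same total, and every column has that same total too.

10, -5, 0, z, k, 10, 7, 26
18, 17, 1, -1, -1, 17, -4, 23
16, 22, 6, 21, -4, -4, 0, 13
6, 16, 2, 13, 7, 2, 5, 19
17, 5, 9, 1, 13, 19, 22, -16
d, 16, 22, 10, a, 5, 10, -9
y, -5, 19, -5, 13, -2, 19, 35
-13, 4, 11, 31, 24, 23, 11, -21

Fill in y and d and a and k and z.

y = -4, d = 20, a = -4, k = 22, z = 0

Rows 2 and 3 both sum to 70, so that's the common total.
The known cells in column 4 total 70, leaving 70 − 70 = 0 for the blank.
The known cells in row 1 total 48, leaving 70 − 48 = 22 for the blank.
The known cells in column 5 total 74, leaving 70 − 74 = -4 for the blank.
The known cells in row 6 total 50, leaving 70 − 50 = 20 for the blank.
The known cells in row 7 total 74, leaving 70 − 74 = -4 for the blank.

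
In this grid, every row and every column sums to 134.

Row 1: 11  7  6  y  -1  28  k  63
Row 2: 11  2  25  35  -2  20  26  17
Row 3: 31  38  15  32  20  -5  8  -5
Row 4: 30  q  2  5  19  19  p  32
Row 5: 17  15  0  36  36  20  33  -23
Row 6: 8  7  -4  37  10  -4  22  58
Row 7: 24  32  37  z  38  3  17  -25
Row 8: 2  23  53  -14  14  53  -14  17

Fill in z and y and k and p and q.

z = 8, y = -5, k = 25, p = 17, q = 10

Column 2: 7 + 2 + 38 + 15 + 7 + 32 + 23 = 124, so its missing entry is 134 − 124 = 10.
Row 4: 30 + 10 + 2 + 5 + 19 + 19 + 32 = 117, so its missing entry is 134 − 117 = 17.
Column 7: 26 + 8 + 17 + 33 + 22 + 17 − 14 = 109, so its missing entry is 134 − 109 = 25.
Row 1: 11 + 7 + 6 − 1 + 28 + 25 + 63 = 139, so its missing entry is 134 − 139 = -5.
Row 7: 24 + 32 + 37 + 38 + 3 + 17 − 25 = 126, so its missing entry is 134 − 126 = 8.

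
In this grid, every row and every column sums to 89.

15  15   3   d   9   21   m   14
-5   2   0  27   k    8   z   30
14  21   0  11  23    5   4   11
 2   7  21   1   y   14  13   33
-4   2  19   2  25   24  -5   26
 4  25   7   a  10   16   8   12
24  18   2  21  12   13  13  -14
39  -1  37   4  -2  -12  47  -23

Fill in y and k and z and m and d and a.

The known cells in row 4 total 91, leaving 89 − 91 = -2 for the blank.
The known cells in column 5 total 75, leaving 89 − 75 = 14 for the blank.
The known cells in row 6 total 82, leaving 89 − 82 = 7 for the blank.
The known cells in column 4 total 73, leaving 89 − 73 = 16 for the blank.
The known cells in row 1 total 93, leaving 89 − 93 = -4 for the blank.
The known cells in row 2 total 76, leaving 89 − 76 = 13 for the blank.

y = -2, k = 14, z = 13, m = -4, d = 16, a = 7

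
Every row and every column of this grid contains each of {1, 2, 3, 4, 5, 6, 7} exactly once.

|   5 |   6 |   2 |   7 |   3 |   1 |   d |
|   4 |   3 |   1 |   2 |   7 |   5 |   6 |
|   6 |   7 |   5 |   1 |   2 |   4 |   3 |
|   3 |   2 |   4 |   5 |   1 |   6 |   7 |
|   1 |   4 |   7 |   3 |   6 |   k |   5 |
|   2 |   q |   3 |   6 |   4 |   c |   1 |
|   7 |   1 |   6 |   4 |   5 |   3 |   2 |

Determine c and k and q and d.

c = 7, k = 2, q = 5, d = 4

At (row 5, col 6): row 5 already has {1, 3, 4, 5, 6, 7}, so the value is 2.
For row 6, column 6: column 6 already has {1, 2, 3, 4, 5, 6}; that leaves 7.
For row 6, column 2: row 6 already has {1, 2, 3, 4, 6, 7}; that leaves 5.
Cell (1,7): row 1 already has {1, 2, 3, 5, 6, 7} → 4.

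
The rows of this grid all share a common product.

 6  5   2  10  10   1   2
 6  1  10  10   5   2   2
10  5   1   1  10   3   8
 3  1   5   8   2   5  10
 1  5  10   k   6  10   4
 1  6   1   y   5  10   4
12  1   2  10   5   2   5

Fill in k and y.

Rows 2 and 4 each multiply to 12000, so every row has product 12000.
Row 5: 1×5×10×6×10×4 = 12000, so the missing entry is 12000 ÷ 12000 = 1.
Row 6: 1×6×1×5×10×4 = 1200, so the missing entry is 12000 ÷ 1200 = 10.

k = 1, y = 10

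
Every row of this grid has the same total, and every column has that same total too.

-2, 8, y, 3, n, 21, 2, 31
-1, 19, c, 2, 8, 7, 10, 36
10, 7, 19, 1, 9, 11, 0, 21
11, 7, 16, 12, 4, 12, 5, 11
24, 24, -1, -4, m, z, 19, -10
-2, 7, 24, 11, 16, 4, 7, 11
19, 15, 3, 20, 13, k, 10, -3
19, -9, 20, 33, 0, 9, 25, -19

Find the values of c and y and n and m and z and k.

c = -3, y = 0, n = 15, m = 13, z = 13, k = 1

Rows 3 and 4 both sum to 78, so that's the common total.
Row 2: -1 + 19 + 2 + 8 + 7 + 10 + 36 = 81, so its missing entry is 78 − 81 = -3.
Row 7: 19 + 15 + 3 + 20 + 13 + 10 − 3 = 77, so its missing entry is 78 − 77 = 1.
Column 3: -3 + 19 + 16 − 1 + 24 + 3 + 20 = 78, so its missing entry is 78 − 78 = 0.
Row 1: -2 + 8 + 0 + 3 + 21 + 2 + 31 = 63, so its missing entry is 78 − 63 = 15.
Column 5: 15 + 8 + 9 + 4 + 16 + 13 + 0 = 65, so its missing entry is 78 − 65 = 13.
Row 5: 24 + 24 − 1 − 4 + 13 + 19 − 10 = 65, so its missing entry is 78 − 65 = 13.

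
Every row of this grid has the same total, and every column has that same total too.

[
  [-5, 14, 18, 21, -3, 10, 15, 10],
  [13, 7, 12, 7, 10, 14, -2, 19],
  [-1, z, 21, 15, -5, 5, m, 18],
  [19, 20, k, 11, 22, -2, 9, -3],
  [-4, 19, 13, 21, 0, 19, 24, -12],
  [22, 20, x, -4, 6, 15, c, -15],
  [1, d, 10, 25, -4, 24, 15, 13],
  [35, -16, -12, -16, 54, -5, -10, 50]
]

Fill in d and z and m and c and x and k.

d = -4, z = 20, m = 7, c = 22, x = 14, k = 4

Rows 1 and 2 both sum to 80, so that's the common total.
Row 7 has 1 + 10 + 25 − 4 + 24 + 15 + 13 = 84; the blank must be 80 − 84 = -4.
Column 2 has 14 + 7 + 20 + 19 + 20 − 4 − 16 = 60; the blank must be 80 − 60 = 20.
Row 3 has -1 + 20 + 21 + 15 − 5 + 5 + 18 = 73; the blank must be 80 − 73 = 7.
Column 7 has 15 − 2 + 7 + 9 + 24 + 15 − 10 = 58; the blank must be 80 − 58 = 22.
Row 4 has 19 + 20 + 11 + 22 − 2 + 9 − 3 = 76; the blank must be 80 − 76 = 4.
Row 6 has 22 + 20 − 4 + 6 + 15 + 22 − 15 = 66; the blank must be 80 − 66 = 14.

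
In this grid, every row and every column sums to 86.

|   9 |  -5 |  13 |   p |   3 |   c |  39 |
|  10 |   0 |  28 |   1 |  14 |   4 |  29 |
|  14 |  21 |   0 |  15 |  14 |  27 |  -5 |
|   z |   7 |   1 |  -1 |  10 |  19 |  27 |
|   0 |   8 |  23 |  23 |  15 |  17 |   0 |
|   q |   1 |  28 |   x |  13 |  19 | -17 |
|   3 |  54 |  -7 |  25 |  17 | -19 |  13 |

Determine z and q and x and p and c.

Row 4 has 7 + 1 − 1 + 10 + 19 + 27 = 63; the blank must be 86 − 63 = 23.
Column 1 has 9 + 10 + 14 + 23 + 0 + 3 = 59; the blank must be 86 − 59 = 27.
Column 6 has 4 + 27 + 19 + 17 + 19 − 19 = 67; the blank must be 86 − 67 = 19.
Row 1 has 9 − 5 + 13 + 3 + 19 + 39 = 78; the blank must be 86 − 78 = 8.
Row 6 has 27 + 1 + 28 + 13 + 19 − 17 = 71; the blank must be 86 − 71 = 15.

z = 23, q = 27, x = 15, p = 8, c = 19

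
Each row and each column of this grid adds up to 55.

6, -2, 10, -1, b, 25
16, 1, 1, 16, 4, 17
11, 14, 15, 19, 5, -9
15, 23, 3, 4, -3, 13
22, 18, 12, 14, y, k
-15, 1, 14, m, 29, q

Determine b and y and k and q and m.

Row 1 has 6 − 2 + 10 − 1 + 25 = 38; the blank must be 55 − 38 = 17.
Column 5 has 17 + 4 + 5 − 3 + 29 = 52; the blank must be 55 − 52 = 3.
Row 5 has 22 + 18 + 12 + 14 + 3 = 69; the blank must be 55 − 69 = -14.
Column 6 has 25 + 17 − 9 + 13 − 14 = 32; the blank must be 55 − 32 = 23.
Row 6 has -15 + 1 + 14 + 29 + 23 = 52; the blank must be 55 − 52 = 3.

b = 17, y = 3, k = -14, q = 23, m = 3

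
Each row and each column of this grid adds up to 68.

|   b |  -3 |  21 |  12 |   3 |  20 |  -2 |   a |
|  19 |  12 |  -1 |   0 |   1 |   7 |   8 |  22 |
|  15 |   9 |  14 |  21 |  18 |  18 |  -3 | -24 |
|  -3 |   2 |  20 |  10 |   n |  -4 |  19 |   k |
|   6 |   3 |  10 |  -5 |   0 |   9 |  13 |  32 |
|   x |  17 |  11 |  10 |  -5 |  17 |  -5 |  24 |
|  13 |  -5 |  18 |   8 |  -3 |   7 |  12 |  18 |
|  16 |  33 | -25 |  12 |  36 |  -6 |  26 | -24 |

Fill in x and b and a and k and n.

The known cells in column 5 total 50, leaving 68 − 50 = 18 for the blank.
The known cells in row 4 total 62, leaving 68 − 62 = 6 for the blank.
The known cells in column 8 total 54, leaving 68 − 54 = 14 for the blank.
The known cells in row 1 total 65, leaving 68 − 65 = 3 for the blank.
The known cells in row 6 total 69, leaving 68 − 69 = -1 for the blank.

x = -1, b = 3, a = 14, k = 6, n = 18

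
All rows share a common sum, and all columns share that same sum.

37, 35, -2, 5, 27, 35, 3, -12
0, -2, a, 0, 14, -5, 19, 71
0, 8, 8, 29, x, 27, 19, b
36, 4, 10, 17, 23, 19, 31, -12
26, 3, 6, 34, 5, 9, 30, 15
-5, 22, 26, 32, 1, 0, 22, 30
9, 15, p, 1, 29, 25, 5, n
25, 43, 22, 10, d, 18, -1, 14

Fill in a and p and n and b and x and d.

a = 31, p = 27, n = 17, b = 5, x = 32, d = -3

Rows 1 and 4 both sum to 128, so that's the common total.
Row 8 has 25 + 43 + 22 + 10 + 18 − 1 + 14 = 131; the blank must be 128 − 131 = -3.
Row 2 has 0 − 2 + 0 + 14 − 5 + 19 + 71 = 97; the blank must be 128 − 97 = 31.
Column 3 has -2 + 31 + 8 + 10 + 6 + 26 + 22 = 101; the blank must be 128 − 101 = 27.
Column 5 has 27 + 14 + 23 + 5 + 1 + 29 − 3 = 96; the blank must be 128 − 96 = 32.
Row 3 has 0 + 8 + 8 + 29 + 32 + 27 + 19 = 123; the blank must be 128 − 123 = 5.
Row 7 has 9 + 15 + 27 + 1 + 29 + 25 + 5 = 111; the blank must be 128 − 111 = 17.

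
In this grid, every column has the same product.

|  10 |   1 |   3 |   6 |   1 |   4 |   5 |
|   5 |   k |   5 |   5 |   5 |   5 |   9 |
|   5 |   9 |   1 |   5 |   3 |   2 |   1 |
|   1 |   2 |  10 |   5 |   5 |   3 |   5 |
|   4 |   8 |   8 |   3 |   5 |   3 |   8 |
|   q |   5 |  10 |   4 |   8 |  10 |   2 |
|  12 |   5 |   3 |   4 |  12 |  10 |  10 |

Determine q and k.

q = 3, k = 10

Columns 3 and 7 each multiply to 36000, so every column has product 36000.
Column 1: 10×5×5×1×4×12 = 12000, so the missing entry is 36000 ÷ 12000 = 3.
Column 2: 1×9×2×8×5×5 = 3600, so the missing entry is 36000 ÷ 3600 = 10.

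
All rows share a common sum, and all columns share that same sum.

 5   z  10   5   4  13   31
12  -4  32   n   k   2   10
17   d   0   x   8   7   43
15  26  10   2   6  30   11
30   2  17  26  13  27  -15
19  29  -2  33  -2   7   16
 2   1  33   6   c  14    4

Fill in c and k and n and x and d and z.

c = 40, k = 31, n = 17, x = 11, d = 14, z = 32

Rows 4 and 5 both sum to 100, so that's the common total.
The known cells in row 1 total 68, leaving 100 − 68 = 32 for the blank.
The known cells in column 2 total 86, leaving 100 − 86 = 14 for the blank.
The known cells in row 7 total 60, leaving 100 − 60 = 40 for the blank.
The known cells in column 5 total 69, leaving 100 − 69 = 31 for the blank.
The known cells in row 3 total 89, leaving 100 − 89 = 11 for the blank.
The known cells in row 2 total 83, leaving 100 − 83 = 17 for the blank.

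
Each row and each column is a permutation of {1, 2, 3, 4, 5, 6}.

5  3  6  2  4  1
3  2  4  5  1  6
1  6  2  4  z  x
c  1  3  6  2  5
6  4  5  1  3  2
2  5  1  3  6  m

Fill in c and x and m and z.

At (row 6, col 6): row 6 already has {1, 2, 3, 5, 6}, so the value is 4.
Cell (3,5): column 5 already has {1, 2, 3, 4, 6} → 5.
Cell (3,6): row 3 already has {1, 2, 4, 5, 6} → 3.
For row 4, column 1: row 4 already has {1, 2, 3, 5, 6}; that leaves 4.

c = 4, x = 3, m = 4, z = 5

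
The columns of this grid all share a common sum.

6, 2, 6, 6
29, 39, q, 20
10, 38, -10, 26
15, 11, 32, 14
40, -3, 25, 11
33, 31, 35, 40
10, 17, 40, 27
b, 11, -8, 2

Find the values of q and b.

Columns 2 and 4 both add up to 146, so every column sums to 146.
Column 3: 6 − 10 + 32 + 25 + 35 + 40 − 8 = 120, so the missing entry is 146 − 120 = 26.
Column 1: 6 + 29 + 10 + 15 + 40 + 33 + 10 = 143, so the missing entry is 146 − 143 = 3.

q = 26, b = 3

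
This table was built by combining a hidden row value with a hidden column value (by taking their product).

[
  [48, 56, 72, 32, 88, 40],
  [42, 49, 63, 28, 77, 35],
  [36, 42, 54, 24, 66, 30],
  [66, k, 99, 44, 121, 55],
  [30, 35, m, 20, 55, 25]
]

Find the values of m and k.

m = 45, k = 77

Each row is a constant multiple of every other row — this is a multiplication table with the headers hidden.
Row 5 is 25/40 = 5/8 times row 1, so its entry in column 3 is 72 × 5/8 = 45.
Row 4 is 55/40 = 11/8 times row 1, so its entry in column 2 is 56 × 11/8 = 77.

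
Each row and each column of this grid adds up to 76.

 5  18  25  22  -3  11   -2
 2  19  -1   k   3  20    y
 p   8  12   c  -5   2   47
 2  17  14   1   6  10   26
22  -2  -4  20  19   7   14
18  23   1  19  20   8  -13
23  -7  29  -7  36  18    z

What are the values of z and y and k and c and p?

Column 1: 5 + 2 + 2 + 22 + 18 + 23 = 72, so its missing entry is 76 − 72 = 4.
Row 3: 4 + 8 + 12 − 5 + 2 + 47 = 68, so its missing entry is 76 − 68 = 8.
Row 7: 23 − 7 + 29 − 7 + 36 + 18 = 92, so its missing entry is 76 − 92 = -16.
Column 7: -2 + 47 + 26 + 14 − 13 − 16 = 56, so its missing entry is 76 − 56 = 20.
Row 2: 2 + 19 − 1 + 3 + 20 + 20 = 63, so its missing entry is 76 − 63 = 13.

z = -16, y = 20, k = 13, c = 8, p = 4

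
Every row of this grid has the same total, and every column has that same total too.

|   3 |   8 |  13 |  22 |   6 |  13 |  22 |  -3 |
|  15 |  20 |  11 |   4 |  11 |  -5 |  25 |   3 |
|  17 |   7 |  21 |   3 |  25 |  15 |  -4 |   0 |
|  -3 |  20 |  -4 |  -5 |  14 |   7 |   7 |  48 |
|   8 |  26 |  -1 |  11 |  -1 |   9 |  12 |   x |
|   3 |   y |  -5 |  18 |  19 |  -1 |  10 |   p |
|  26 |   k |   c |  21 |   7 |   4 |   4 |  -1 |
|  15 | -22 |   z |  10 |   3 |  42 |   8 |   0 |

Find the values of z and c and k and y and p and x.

Rows 1 and 2 both sum to 84, so that's the common total.
Row 8: 15 − 22 + 10 + 3 + 42 + 8 + 0 = 56, so its missing entry is 84 − 56 = 28.
Column 3: 13 + 11 + 21 − 4 − 1 − 5 + 28 = 63, so its missing entry is 84 − 63 = 21.
Row 7: 26 + 21 + 21 + 7 + 4 + 4 − 1 = 82, so its missing entry is 84 − 82 = 2.
Column 2: 8 + 20 + 7 + 20 + 26 + 2 − 22 = 61, so its missing entry is 84 − 61 = 23.
Row 6: 3 + 23 − 5 + 18 + 19 − 1 + 10 = 67, so its missing entry is 84 − 67 = 17.
Row 5: 8 + 26 − 1 + 11 − 1 + 9 + 12 = 64, so its missing entry is 84 − 64 = 20.

z = 28, c = 21, k = 2, y = 23, p = 17, x = 20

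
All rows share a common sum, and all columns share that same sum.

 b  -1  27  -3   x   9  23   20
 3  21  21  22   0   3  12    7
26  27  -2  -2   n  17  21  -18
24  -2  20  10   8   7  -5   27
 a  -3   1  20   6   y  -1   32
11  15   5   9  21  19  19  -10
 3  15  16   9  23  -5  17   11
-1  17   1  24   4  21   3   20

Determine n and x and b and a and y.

Rows 2 and 4 both sum to 89, so that's the common total.
Row 3: 26 + 27 − 2 − 2 + 17 + 21 − 18 = 69, so its missing entry is 89 − 69 = 20.
Column 5: 0 + 20 + 8 + 6 + 21 + 23 + 4 = 82, so its missing entry is 89 − 82 = 7.
Row 1: -1 + 27 − 3 + 7 + 9 + 23 + 20 = 82, so its missing entry is 89 − 82 = 7.
Column 1: 7 + 3 + 26 + 24 + 11 + 3 − 1 = 73, so its missing entry is 89 − 73 = 16.
Row 5: 16 − 3 + 1 + 20 + 6 − 1 + 32 = 71, so its missing entry is 89 − 71 = 18.

n = 20, x = 7, b = 7, a = 16, y = 18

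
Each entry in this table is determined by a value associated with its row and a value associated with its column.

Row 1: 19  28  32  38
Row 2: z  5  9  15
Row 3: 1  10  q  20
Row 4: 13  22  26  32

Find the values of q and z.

q = 14, z = -4

The difference between any two rows is the same in every column — this is an addition table with the headers hidden.
Row 3 minus row 1 is 20 − 38 = -18, so its entry in column 3 is 32 + (-18) = 14.
Row 2 minus row 1 is 15 − 38 = -23, so its entry in column 1 is 19 + (-23) = -4.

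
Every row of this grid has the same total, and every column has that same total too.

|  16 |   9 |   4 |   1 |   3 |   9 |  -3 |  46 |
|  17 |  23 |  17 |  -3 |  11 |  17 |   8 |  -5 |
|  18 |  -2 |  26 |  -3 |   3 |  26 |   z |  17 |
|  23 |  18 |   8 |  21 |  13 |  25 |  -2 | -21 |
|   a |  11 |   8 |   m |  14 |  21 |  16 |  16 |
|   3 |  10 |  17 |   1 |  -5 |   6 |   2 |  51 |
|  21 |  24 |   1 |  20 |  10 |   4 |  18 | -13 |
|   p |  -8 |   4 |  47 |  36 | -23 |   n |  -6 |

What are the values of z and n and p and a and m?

z = 0, n = 46, p = -11, a = -2, m = 1

Rows 1 and 2 both sum to 85, so that's the common total.
The known cells in column 4 total 84, leaving 85 − 84 = 1 for the blank.
The known cells in row 5 total 87, leaving 85 − 87 = -2 for the blank.
The known cells in column 1 total 96, leaving 85 − 96 = -11 for the blank.
The known cells in row 8 total 39, leaving 85 − 39 = 46 for the blank.
The known cells in row 3 total 85, leaving 85 − 85 = 0 for the blank.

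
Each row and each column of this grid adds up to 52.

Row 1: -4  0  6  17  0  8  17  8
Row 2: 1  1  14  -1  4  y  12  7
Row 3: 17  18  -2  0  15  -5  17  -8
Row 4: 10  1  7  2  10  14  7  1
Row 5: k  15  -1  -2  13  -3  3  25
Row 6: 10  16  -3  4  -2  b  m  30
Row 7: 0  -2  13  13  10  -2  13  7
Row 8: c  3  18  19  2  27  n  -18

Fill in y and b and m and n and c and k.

y = 14, b = -1, m = -2, n = -15, c = 16, k = 2

Row 5 has 15 − 1 − 2 + 13 − 3 + 3 + 25 = 50; the blank must be 52 − 50 = 2.
Row 2 has 1 + 1 + 14 − 1 + 4 + 12 + 7 = 38; the blank must be 52 − 38 = 14.
Column 6 has 8 + 14 − 5 + 14 − 3 − 2 + 27 = 53; the blank must be 52 − 53 = -1.
Column 1 has -4 + 1 + 17 + 10 + 2 + 10 + 0 = 36; the blank must be 52 − 36 = 16.
Row 8 has 16 + 3 + 18 + 19 + 2 + 27 − 18 = 67; the blank must be 52 − 67 = -15.
Row 6 has 10 + 16 − 3 + 4 − 2 − 1 + 30 = 54; the blank must be 52 − 54 = -2.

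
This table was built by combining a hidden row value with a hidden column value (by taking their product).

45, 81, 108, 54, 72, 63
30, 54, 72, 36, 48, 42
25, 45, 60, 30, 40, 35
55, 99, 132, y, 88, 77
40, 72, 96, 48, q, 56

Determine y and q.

Each row is a constant multiple of every other row — this is a multiplication table with the headers hidden.
Row 4 is 99/81 = 11/9 times row 1, so its entry in column 4 is 54 × 11/9 = 66.
Row 5 is 72/81 = 8/9 times row 1, so its entry in column 5 is 72 × 8/9 = 64.

y = 66, q = 64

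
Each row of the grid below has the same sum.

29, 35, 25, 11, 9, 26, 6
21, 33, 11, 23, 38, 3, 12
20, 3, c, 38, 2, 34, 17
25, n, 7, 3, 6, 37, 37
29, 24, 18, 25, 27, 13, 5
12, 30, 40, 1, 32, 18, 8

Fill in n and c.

Row 5 sums to 141 and so does row 6; that's the common total.
In row 4 the known cells total 115, leaving 141 − 115 = 26.
In row 3 the known cells total 114, leaving 141 − 114 = 27.

n = 26, c = 27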